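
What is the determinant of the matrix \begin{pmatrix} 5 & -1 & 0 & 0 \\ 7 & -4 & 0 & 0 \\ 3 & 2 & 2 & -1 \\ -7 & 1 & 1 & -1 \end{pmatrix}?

The matrix is block lower-triangular with a 2×2 block and a 2×2 block on the diagonal, so its determinant equals the product of the determinants of the diagonal blocks.
det of the 2×2 block = -13
det of the 2×2 block = -1
det = (-13)·(-1) = 13

13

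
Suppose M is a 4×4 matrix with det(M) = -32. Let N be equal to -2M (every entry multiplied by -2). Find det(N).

det(N) = -512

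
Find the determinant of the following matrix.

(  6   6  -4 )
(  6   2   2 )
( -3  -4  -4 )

Expand along row 1:
  + 6 · |2 2; -4 -4| = 6·(-8 − (-8)) = 0
  − 6 · |6 2; -3 -4| = −6·(-24 − (-6)) = 108
  + (-4) · |6 2; -3 -4| = (-4)·(-24 − (-6)) = 72
Sum: (0) + (108) + (72) = 180

The determinant is 180.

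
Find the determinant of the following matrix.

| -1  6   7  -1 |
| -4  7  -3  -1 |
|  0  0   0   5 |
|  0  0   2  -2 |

Expand along row 3 (it has 3 zeros):
  − (5) · M_34   where M_34 = det([-1 6 7; -4 7 -3; 0 0 2]) = 34
det = (-1)·(5)·(34) = -170

The determinant is -170.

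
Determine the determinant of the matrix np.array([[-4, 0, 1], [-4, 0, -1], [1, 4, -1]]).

Expand along column 2:
  − 4 · |-4 1; -4 -1| = −4·(4 − (-4)) = -32

The determinant is -32.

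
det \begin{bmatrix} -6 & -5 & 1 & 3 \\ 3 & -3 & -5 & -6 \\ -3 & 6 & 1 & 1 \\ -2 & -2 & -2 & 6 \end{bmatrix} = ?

-1630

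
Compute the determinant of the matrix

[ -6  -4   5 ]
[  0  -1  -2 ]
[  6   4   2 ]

The determinant is 42.

Expand along column 1:
  + (-6) · |-1 -2; 4 2| = (-6)·(-2 − (-8)) = -36
  + 6 · |-4 5; -1 -2| = 6·(8 − (-5)) = 78
Sum: (-36) + (78) = 42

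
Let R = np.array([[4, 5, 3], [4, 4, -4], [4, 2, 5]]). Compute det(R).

-92

Expand along column 1:
  + 4 · |4 -4; 2 5| = 4·(20 − (-8)) = 112
  − 4 · |5 3; 2 5| = −4·(25 − 6) = -76
  + 4 · |5 3; 4 -4| = 4·(-20 − 12) = -128
Sum: (112) + (-76) + (-128) = -92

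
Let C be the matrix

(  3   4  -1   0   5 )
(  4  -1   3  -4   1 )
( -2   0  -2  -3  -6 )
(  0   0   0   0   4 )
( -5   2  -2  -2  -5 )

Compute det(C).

The determinant is 1284.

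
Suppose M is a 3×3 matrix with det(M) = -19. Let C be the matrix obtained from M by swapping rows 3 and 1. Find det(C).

Swapping two rows multiplies the determinant by −1.
det(C) = (-1)·(-19) = 19

19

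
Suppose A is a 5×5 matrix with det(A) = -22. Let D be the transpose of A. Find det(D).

-22

det(Aᵀ) = det(A).
det(D) = (1)·(-22) = -22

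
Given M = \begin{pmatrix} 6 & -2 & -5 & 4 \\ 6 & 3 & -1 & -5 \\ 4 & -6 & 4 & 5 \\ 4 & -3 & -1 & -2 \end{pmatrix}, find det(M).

Expand along row 1:
  + (6) · M_11   where M_11 = det([3 -1 -5; -6 4 5; -3 -1 -2]) = -72
  − (-2) · M_12   where M_12 = det([6 -1 -5; 4 4 5; 4 -1 -2]) = 54
  + (-5) · M_13   where M_13 = det([6 3 -5; 4 -6 5; 4 -3 -2]) = 186
  − (4) · M_14   where M_14 = det([6 3 -1; 4 -6 4; 4 -3 -1]) = 156
det = (+1)·(6)·(-72) + (-1)·(-2)·(54) + (+1)·(-5)·(186) + (-1)·(4)·(156) = -1878

det(M) = -1878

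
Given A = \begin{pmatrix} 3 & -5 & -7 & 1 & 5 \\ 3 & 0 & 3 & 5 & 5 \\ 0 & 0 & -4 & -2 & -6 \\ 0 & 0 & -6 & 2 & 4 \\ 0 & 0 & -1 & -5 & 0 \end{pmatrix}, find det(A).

A is block upper-triangular with a 2×2 block and a 3×3 block on the diagonal, so its determinant equals the product of the determinants of the diagonal blocks.
det of the 2×2 block = 15
det of the 3×3 block = -264
det = (15)·(-264) = -3960

-3960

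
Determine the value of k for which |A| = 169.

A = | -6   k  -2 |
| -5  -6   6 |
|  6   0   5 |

Expanding along the column containing k, det(A) is linear in k: det(A) = (61)·k + (108).
Set (61)·k + (108) = 169  ⇒  (61)·k = 61  ⇒  k = 1.

1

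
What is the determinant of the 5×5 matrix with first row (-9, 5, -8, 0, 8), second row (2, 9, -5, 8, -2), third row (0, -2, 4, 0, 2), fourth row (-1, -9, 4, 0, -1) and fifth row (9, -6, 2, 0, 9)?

-45952

Expand along column 4 (it has 4 zeros):
  + (8) · M_24   where M_24 = det([-9 5 -8 8; 0 -2 4 2; -1 -9 4 -1; 9 -6 2 9]) = -5744
det = (+1)·(8)·(-5744) = -45952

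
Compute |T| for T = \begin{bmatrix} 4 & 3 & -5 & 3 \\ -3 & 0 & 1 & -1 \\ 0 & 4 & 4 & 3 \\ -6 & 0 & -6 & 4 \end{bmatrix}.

Expand along column 2 (it has 2 zeros):
  − (3) · M_12   where M_12 = det([-3 1 -1; 0 4 3; -6 -6 4]) = -144
  − (4) · M_32   where M_32 = det([4 -5 3; -3 1 -1; -6 -6 4]) = -26
det = (-1)·(3)·(-144) + (-1)·(4)·(-26) = 536

536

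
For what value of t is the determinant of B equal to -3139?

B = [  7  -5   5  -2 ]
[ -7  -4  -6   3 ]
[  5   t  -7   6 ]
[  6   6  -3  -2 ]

t = -8

Expanding along the row containing t, det(B) is linear in t: det(B) = (-53)·t + (-3563).
Set (-53)·t + (-3563) = -3139  ⇒  (-53)·t = 424  ⇒  t = -8.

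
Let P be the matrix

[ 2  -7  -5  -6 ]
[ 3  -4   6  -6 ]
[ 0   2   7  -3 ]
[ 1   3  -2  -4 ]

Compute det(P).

Expand along row 3 (it has 1 zero):
  − (2) · M_32   where M_32 = det([2 -5 -6; 3 6 -6; 1 -2 -4]) = -30
  + (7) · M_33   where M_33 = det([2 -7 -6; 3 -4 -6; 1 3 -4]) = -52
  − (-3) · M_34   where M_34 = det([2 -7 -5; 3 -4 6; 1 3 -2]) = -169
det = (-1)·(2)·(-30) + (+1)·(7)·(-52) + (-1)·(-3)·(-169) = -811

det(P) = -811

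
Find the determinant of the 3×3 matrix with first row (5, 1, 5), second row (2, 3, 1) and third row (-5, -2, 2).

Expand along column 1:
  + 5 · |3 1; -2 2| = 5·(6 − (-2)) = 40
  − 2 · |1 5; -2 2| = −2·(2 − (-10)) = -24
  + (-5) · |1 5; 3 1| = (-5)·(1 − 15) = 70
Sum: (40) + (-24) + (70) = 86

86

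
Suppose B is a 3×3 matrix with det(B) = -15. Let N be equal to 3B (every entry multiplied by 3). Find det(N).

-405

For a 3×3 matrix, det(3B) = 3^3·det(B) = 27·det(B).
det(N) = (27)·(-15) = -405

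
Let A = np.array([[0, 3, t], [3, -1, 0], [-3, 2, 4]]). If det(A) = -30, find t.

2

Expanding along the row containing t, det(A) is linear in t: det(A) = (3)·t + (-36).
Set (3)·t + (-36) = -30  ⇒  (3)·t = 6  ⇒  t = 2.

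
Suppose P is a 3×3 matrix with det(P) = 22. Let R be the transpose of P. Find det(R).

det(R) = 22

det(Pᵀ) = det(P).
det(R) = (1)·(22) = 22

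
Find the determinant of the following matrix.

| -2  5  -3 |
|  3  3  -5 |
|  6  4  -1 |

-151

Expand along row 1:
  + (-2) · |3 -5; 4 -1| = (-2)·(-3 − (-20)) = -34
  − 5 · |3 -5; 6 -1| = −5·(-3 − (-30)) = -135
  + (-3) · |3 3; 6 4| = (-3)·(12 − 18) = 18
Sum: (-34) + (-135) + (18) = -151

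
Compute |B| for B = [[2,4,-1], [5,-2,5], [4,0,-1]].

Expand along row 3:
  + 4 · |4 -1; -2 5| = 4·(20 − 2) = 72
  + (-1) · |2 4; 5 -2| = (-1)·(-4 − 20) = 24
Sum: (72) + (24) = 96

det(B) = 96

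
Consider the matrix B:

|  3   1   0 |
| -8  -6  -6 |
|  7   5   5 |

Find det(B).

Expand along column 3:
  − (-6) · |3 1; 7 5| = −(-6)·(15 − 7) = 48
  + 5 · |3 1; -8 -6| = 5·(-18 − (-8)) = -50
Sum: (48) + (-50) = -2

-2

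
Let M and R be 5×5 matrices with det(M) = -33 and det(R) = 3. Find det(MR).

det(MR) = det(M)·det(R) = (-33)·(3) = -99

|MR| = -99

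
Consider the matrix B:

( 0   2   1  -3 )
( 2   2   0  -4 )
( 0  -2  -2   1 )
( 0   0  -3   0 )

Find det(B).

det(B) = 24

Expand along row 4 (it has 3 zeros):
  − (-3) · M_43   where M_43 = det([0 2 -3; 2 2 -4; 0 -2 1]) = 8
det = (-1)·(-3)·(8) = 24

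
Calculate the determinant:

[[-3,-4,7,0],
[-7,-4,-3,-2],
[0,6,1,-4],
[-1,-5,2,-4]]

2338

Expand along row 1 (it has 1 zero):
  + (-3) · M_11   where M_11 = det([-4 -3 -2; 6 1 -4; -5 2 -4]) = -182
  − (-4) · M_12   where M_12 = det([-7 -3 -2; 0 1 -4; -1 2 -4]) = -42
  + (7) · M_13   where M_13 = det([-7 -4 -2; 0 6 -4; -1 -5 -4]) = 280
det = (+1)·(-3)·(-182) + (-1)·(-4)·(-42) + (+1)·(7)·(280) = 2338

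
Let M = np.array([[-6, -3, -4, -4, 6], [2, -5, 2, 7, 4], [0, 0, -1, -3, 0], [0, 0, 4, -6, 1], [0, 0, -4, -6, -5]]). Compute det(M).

The determinant is -3024.

M is block upper-triangular with a 2×2 block and a 3×3 block on the diagonal, so its determinant equals the product of the determinants of the diagonal blocks.
det of the 2×2 block = 36
det of the 3×3 block = -84
det = (36)·(-84) = -3024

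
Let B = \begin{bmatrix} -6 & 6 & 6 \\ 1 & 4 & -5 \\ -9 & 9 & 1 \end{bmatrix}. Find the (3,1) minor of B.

The minor is -54.

Delete row 3 and column 1; the remaining 2×2 submatrix is [6 6; 4 -5].
Its determinant is 6·(-5) − 6·4 = -54.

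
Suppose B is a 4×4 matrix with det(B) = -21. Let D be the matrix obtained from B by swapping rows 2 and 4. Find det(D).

Swapping two rows multiplies the determinant by −1.
det(D) = (-1)·(-21) = 21

det(D) = 21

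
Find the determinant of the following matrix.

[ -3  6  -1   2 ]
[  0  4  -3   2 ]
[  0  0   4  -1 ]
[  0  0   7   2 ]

The determinant is -180.

The matrix is block upper-triangular with a 2×2 block and a 2×2 block on the diagonal, so its determinant equals the product of the determinants of the diagonal blocks.
det of the 2×2 block = -12
det of the 2×2 block = 15
det = (-12)·(15) = -180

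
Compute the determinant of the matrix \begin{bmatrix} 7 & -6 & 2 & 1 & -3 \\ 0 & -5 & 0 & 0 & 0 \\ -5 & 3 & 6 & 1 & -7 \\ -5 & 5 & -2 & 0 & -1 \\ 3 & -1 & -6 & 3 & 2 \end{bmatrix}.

-3020

Expand along row 2 (it has 4 zeros):
  + (-5) · M_22   where M_22 = det([7 2 1 -3; -5 6 1 -7; -5 -2 0 -1; 3 -6 3 2]) = 604
det = (+1)·(-5)·(604) = -3020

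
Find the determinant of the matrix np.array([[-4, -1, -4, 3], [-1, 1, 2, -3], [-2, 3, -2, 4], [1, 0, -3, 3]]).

-95

Expand along row 4 (it has 1 zero):
  − (1) · M_41   where M_41 = det([-1 -4 3; 1 2 -3; 3 -2 4]) = 26
  − (-3) · M_43   where M_43 = det([-4 -1 3; -1 1 -3; -2 3 4]) = -65
  + (3) · M_44   where M_44 = det([-4 -1 -4; -1 1 2; -2 3 -2]) = 42
det = (-1)·(1)·(26) + (-1)·(-3)·(-65) + (+1)·(3)·(42) = -95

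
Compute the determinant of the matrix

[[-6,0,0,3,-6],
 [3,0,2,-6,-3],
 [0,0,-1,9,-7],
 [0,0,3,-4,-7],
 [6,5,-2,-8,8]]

Expand along column 2 (it has 4 zeros):
  − (5) · M_52   where M_52 = det([-6 0 3 -6; 3 2 -6 -3; 0 -1 9 -7; 0 3 -4 -7]) = -492
det = (-1)·(5)·(-492) = 2460

2460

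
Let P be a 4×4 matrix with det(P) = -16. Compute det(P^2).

256

det(P^2) = (det P)^2 = (-16)^2 = 256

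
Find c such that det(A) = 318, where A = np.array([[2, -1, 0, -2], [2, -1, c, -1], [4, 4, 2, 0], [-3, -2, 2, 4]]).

Expanding along the row containing c, det(A) is linear in c: det(A) = (-40)·c + (38).
Set (-40)·c + (38) = 318  ⇒  (-40)·c = 280  ⇒  c = -7.

c = -7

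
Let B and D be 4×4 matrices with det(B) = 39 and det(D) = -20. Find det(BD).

det(BD) = det(B)·det(D) = (39)·(-20) = -780

det(BD) = -780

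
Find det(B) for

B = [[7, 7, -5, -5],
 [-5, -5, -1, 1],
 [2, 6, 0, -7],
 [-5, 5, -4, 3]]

Expand along row 3 (it has 1 zero):
  + (2) · M_31   where M_31 = det([7 -5 -5; -5 -1 1; 5 -4 3]) = -218
  − (6) · M_32   where M_32 = det([7 -5 -5; -5 -1 1; -5 -4 3]) = -118
  − (-7) · M_34   where M_34 = det([7 7 -5; -5 -5 -1; -5 5 -4]) = 320
det = (+1)·(2)·(-218) + (-1)·(6)·(-118) + (-1)·(-7)·(320) = 2512

det(B) = 2512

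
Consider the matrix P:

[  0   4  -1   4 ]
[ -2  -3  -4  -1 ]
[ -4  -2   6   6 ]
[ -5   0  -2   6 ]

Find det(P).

Expand along row 1 (it has 1 zero):
  − (4) · M_12   where M_12 = det([-2 -4 -1; -4 6 6; -5 -2 6]) = -110
  + (-1) · M_13   where M_13 = det([-2 -3 -1; -4 -2 6; -5 0 6]) = 52
  − (4) · M_14   where M_14 = det([-2 -3 -4; -4 -2 6; -5 0 -2]) = 146
det = (-1)·(4)·(-110) + (+1)·(-1)·(52) + (-1)·(4)·(146) = -196

-196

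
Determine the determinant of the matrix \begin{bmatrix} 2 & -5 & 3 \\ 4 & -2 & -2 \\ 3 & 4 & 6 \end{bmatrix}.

208

Expand along column 1:
  + 2 · |-2 -2; 4 6| = 2·(-12 − (-8)) = -8
  − 4 · |-5 3; 4 6| = −4·(-30 − 12) = 168
  + 3 · |-5 3; -2 -2| = 3·(10 − (-6)) = 48
Sum: (-8) + (168) + (48) = 208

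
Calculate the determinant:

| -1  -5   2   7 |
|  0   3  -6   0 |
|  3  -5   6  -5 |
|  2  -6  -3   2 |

Expand along row 2 (it has 2 zeros):
  + (3) · M_22   where M_22 = det([-1 2 7; 3 6 -5; 2 -3 2]) = -176
  − (-6) · M_23   where M_23 = det([-1 -5 7; 3 -5 -5; 2 -6 2]) = 64
det = (+1)·(3)·(-176) + (-1)·(-6)·(64) = -144

The determinant is -144.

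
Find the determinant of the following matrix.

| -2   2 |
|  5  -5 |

The determinant is 0.

det = (-2)·(-5) − 2·5 = 10 − 10 = 0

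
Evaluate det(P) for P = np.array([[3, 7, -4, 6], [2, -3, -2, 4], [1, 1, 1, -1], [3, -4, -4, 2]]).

The determinant is 270.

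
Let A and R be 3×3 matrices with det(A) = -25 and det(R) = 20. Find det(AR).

det(AR) = det(A)·det(R) = (-25)·(20) = -500

-500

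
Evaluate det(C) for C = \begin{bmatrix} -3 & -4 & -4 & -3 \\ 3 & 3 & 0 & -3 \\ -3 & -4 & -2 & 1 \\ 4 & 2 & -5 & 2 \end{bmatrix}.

72

Expand along row 2 (it has 1 zero):
  − (3) · M_21   where M_21 = det([-4 -4 -3; -4 -2 1; 2 -5 2]) = -116
  + (3) · M_22   where M_22 = det([-3 -4 -3; -3 -2 1; 4 -5 2]) = -112
  + (-3) · M_24   where M_24 = det([-3 -4 -4; -3 -4 -2; 4 2 -5]) = -20
det = (-1)·(3)·(-116) + (+1)·(3)·(-112) + (+1)·(-3)·(-20) = 72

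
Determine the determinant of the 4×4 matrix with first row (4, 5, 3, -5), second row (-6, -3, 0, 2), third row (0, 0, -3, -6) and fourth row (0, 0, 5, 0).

540

The matrix is block upper-triangular with a 2×2 block and a 2×2 block on the diagonal, so its determinant equals the product of the determinants of the diagonal blocks.
det of the 2×2 block = 18
det of the 2×2 block = 30
det = (18)·(30) = 540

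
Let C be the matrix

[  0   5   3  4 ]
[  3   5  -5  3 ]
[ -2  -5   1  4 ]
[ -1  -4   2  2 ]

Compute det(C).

288

Expand along row 1 (it has 1 zero):
  − (5) · M_12   where M_12 = det([3 -5 3; -2 1 4; -1 2 2]) = -27
  + (3) · M_13   where M_13 = det([3 5 3; -2 -5 4; -1 -4 2]) = 27
  − (4) · M_14   where M_14 = det([3 5 -5; -2 -5 1; -1 -4 2]) = -18
det = (-1)·(5)·(-27) + (+1)·(3)·(27) + (-1)·(4)·(-18) = 288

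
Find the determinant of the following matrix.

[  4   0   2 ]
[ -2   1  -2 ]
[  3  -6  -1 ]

The determinant is -34.

Expand along row 1:
  + 4 · |1 -2; -6 -1| = 4·(-1 − 12) = -52
  + 2 · |-2 1; 3 -6| = 2·(12 − 3) = 18
Sum: (-52) + (18) = -34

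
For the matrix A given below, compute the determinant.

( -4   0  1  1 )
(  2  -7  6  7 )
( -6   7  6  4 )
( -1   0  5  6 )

Expand along column 2 (it has 2 zeros):
  + (-7) · M_22   where M_22 = det([-4 1 1; -6 6 4; -1 5 6]) = -56
  − (7) · M_32   where M_32 = det([-4 1 1; 2 6 7; -1 5 6]) = -7
det = (+1)·(-7)·(-56) + (-1)·(7)·(-7) = 441

441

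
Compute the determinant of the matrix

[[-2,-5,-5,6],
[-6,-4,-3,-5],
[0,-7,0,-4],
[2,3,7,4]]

Expand along row 3 (it has 2 zeros):
  − (-7) · M_32   where M_32 = det([-2 -5 6; -6 -3 -5; 2 7 4]) = -332
  − (-4) · M_34   where M_34 = det([-2 -5 -5; -6 -4 -3; 2 3 7]) = -92
det = (-1)·(-7)·(-332) + (-1)·(-4)·(-92) = -2692

The determinant is -2692.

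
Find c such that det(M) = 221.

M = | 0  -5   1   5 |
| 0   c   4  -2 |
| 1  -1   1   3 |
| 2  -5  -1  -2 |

Expanding along the column containing c, det(M) is linear in c: det(M) = (-7)·c + (256).
Set (-7)·c + (256) = 221  ⇒  (-7)·c = -35  ⇒  c = 5.

5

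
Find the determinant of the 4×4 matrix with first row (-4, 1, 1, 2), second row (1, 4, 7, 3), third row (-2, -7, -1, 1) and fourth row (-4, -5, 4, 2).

441

Expand along row 1:
  + (-4) · M_11   where M_11 = det([4 7 3; -7 -1 1; -5 4 2]) = -60
  − (1) · M_12   where M_12 = det([1 7 3; -2 -1 1; -4 4 2]) = -42
  + (1) · M_13   where M_13 = det([1 4 3; -2 -7 1; -4 -5 2]) = -63
  − (2) · M_14   where M_14 = det([1 4 7; -2 -7 -1; -4 -5 4]) = -111
det = (+1)·(-4)·(-60) + (-1)·(1)·(-42) + (+1)·(1)·(-63) + (-1)·(2)·(-111) = 441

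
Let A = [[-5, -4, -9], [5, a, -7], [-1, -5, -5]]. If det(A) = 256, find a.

Expanding along the row containing a, det(A) is linear in a: det(A) = (16)·a + (272).
Set (16)·a + (272) = 256  ⇒  (16)·a = -16  ⇒  a = -1.

-1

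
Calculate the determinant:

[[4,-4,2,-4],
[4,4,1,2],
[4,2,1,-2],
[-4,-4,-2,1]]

Expand along row 1:
  + (4) · M_11   where M_11 = det([4 1 2; 2 1 -2; -4 -2 1]) = -6
  − (-4) · M_12   where M_12 = det([4 1 2; 4 1 -2; -4 -2 1]) = -16
  + (2) · M_13   where M_13 = det([4 4 2; 4 2 -2; -4 -4 1]) = -24
  − (-4) · M_14   where M_14 = det([4 4 1; 4 2 1; -4 -4 -2]) = 8
det = (+1)·(4)·(-6) + (-1)·(-4)·(-16) + (+1)·(2)·(-24) + (-1)·(-4)·(8) = -104

-104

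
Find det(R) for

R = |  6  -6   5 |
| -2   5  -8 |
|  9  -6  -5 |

-111

Expand along row 1:
  + 6 · |5 -8; -6 -5| = 6·(-25 − 48) = -438
  − (-6) · |-2 -8; 9 -5| = −(-6)·(10 − (-72)) = 492
  + 5 · |-2 5; 9 -6| = 5·(12 − 45) = -165
Sum: (-438) + (492) + (-165) = -111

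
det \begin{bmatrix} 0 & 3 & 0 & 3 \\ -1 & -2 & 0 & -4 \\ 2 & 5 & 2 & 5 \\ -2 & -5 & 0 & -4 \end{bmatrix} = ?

Expand along column 3 (it has 3 zeros):
  + (2) · M_33   where M_33 = det([0 3 3; -1 -2 -4; -2 -5 -4]) = 15
det = (+1)·(2)·(15) = 30

The determinant is 30.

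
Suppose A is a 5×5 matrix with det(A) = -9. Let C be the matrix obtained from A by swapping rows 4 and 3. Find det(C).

|C| = 9

Swapping two rows multiplies the determinant by −1.
det(C) = (-1)·(-9) = 9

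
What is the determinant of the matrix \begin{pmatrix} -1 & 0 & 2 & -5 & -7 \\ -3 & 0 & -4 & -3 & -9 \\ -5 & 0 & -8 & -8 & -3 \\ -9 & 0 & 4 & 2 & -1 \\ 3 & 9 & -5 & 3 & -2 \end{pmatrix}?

Expand along column 2 (it has 4 zeros):
  − (9) · M_52   where M_52 = det([-1 2 -5 -7; -3 -4 -3 -9; -5 -8 -8 -3; -9 4 2 -1]) = -5220
det = (-1)·(9)·(-5220) = 46980

46980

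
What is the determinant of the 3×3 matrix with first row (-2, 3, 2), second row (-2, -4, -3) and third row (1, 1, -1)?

The determinant is -25.

Expand along row 1:
  + (-2) · |-4 -3; 1 -1| = (-2)·(4 − (-3)) = -14
  − 3 · |-2 -3; 1 -1| = −3·(2 − (-3)) = -15
  + 2 · |-2 -4; 1 1| = 2·(-2 − (-4)) = 4
Sum: (-14) + (-15) + (4) = -25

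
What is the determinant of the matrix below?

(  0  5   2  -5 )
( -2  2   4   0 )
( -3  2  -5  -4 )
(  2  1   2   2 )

-290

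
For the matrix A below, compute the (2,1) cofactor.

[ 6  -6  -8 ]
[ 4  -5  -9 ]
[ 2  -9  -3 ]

54

Delete row 2 and column 1; the remaining 2×2 submatrix is [-6 -8; -9 -3].
Its determinant is (-6)·(-3) − (-8)·(-9) = -54.
The cofactor carries sign (−1)^(2+1) = −1, so C_{2,1} = −(-54) = 54.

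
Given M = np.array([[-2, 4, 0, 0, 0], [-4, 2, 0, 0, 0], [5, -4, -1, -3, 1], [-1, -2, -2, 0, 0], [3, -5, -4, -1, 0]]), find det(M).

M is block lower-triangular with a 2×2 block and a 3×3 block on the diagonal, so its determinant equals the product of the determinants of the diagonal blocks.
det of the 2×2 block = 12
det of the 3×3 block = 2
det = (12)·(2) = 24

24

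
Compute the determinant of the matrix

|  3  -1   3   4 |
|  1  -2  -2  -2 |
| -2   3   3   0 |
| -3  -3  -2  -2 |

The determinant is -122.

Expand along row 3 (it has 1 zero):
  + (-2) · M_31   where M_31 = det([-1 3 4; -2 -2 -2; -3 -2 -2]) = -2
  − (3) · M_32   where M_32 = det([3 3 4; 1 -2 -2; -3 -2 -2]) = -8
  + (3) · M_33   where M_33 = det([3 -1 4; 1 -2 -2; -3 -3 -2]) = -50
det = (+1)·(-2)·(-2) + (-1)·(3)·(-8) + (+1)·(3)·(-50) = -122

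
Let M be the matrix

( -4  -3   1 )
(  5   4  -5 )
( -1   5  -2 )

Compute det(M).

Expand along row 1:
  + (-4) · |4 -5; 5 -2| = (-4)·(-8 − (-25)) = -68
  − (-3) · |5 -5; -1 -2| = −(-3)·(-10 − 5) = -45
  + 1 · |5 4; -1 5| = 1·(25 − (-4)) = 29
Sum: (-68) + (-45) + (29) = -84

-84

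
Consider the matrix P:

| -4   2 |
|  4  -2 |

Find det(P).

det(P) = (-4)·(-2) − 2·4 = 8 − 8 = 0

0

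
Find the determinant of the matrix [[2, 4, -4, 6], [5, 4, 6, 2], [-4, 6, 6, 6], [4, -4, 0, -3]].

-1112

Expand along row 4 (it has 1 zero):
  − (4) · M_41   where M_41 = det([4 -4 6; 4 6 2; 6 6 6]) = 72
  + (-4) · M_42   where M_42 = det([2 -4 6; 5 6 2; -4 6 6]) = 524
  + (-3) · M_44   where M_44 = det([2 4 -4; 5 4 6; -4 6 6]) = -424
det = (-1)·(4)·(72) + (+1)·(-4)·(524) + (+1)·(-3)·(-424) = -1112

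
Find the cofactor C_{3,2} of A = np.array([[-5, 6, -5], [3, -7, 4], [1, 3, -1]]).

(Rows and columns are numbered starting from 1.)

Delete row 3 and column 2; the remaining 2×2 submatrix is [-5 -5; 3 4].
Its determinant is (-5)·4 − (-5)·3 = -5.
The cofactor carries sign (−1)^(3+2) = −1, so C_{3,2} = −(-5) = 5.

The cofactor is 5.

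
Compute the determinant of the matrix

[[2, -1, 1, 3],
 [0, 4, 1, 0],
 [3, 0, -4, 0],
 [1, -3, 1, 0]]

Expand along column 4 (it has 3 zeros):
  − (3) · M_14   where M_14 = det([0 4 1; 3 0 -4; 1 -3 1]) = -37
det = (-1)·(3)·(-37) = 111

111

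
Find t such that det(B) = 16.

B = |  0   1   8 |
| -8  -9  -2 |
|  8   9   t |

t = 4

Expanding along the column containing t, det(B) is linear in t: det(B) = (8)·t + (-16).
Set (8)·t + (-16) = 16  ⇒  (8)·t = 32  ⇒  t = 4.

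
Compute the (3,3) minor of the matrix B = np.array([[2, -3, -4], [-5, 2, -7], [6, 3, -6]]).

Delete row 3 and column 3; the remaining 2×2 submatrix is [2 -3; -5 2].
Its determinant is 2·2 − (-3)·(-5) = -11.

-11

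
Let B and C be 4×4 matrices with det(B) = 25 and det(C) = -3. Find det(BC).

-75

det(BC) = det(B)·det(C) = (25)·(-3) = -75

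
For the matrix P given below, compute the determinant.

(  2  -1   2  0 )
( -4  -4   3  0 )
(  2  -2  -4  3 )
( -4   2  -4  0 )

0

Expand along column 4 (it has 3 zeros):
  − (3) · M_34   where M_34 = det([2 -1 2; -4 -4 3; -4 2 -4]) = 0
det = (-1)·(3)·(0) = 0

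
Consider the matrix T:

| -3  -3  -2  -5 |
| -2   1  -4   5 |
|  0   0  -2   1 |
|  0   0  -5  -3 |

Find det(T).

-99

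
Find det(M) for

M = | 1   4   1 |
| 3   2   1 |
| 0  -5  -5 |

|M| = 40

Expand along column 1:
  + 1 · |2 1; -5 -5| = 1·(-10 − (-5)) = -5
  − 3 · |4 1; -5 -5| = −3·(-20 − (-5)) = 45
Sum: (-5) + (45) = 40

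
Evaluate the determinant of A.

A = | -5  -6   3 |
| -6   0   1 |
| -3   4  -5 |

det(A) = 146

Expand along row 2:
  − (-6) · |-6 3; 4 -5| = −(-6)·(30 − 12) = 108
  − 1 · |-5 -6; -3 4| = −1·(-20 − 18) = 38
Sum: (108) + (38) = 146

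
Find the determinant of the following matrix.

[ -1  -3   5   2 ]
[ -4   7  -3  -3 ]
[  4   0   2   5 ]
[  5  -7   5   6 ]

Expand along row 3 (it has 1 zero):
  + (4) · M_31   where M_31 = det([-3 5 2; 7 -3 -3; -7 5 6]) = -68
  + (2) · M_33   where M_33 = det([-1 -3 2; -4 7 -3; 5 -7 6]) = -62
  − (5) · M_34   where M_34 = det([-1 -3 5; -4 7 -3; 5 -7 5]) = -64
det = (+1)·(4)·(-68) + (+1)·(2)·(-62) + (-1)·(5)·(-64) = -76

-76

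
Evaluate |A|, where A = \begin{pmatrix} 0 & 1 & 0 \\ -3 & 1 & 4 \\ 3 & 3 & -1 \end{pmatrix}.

Expand along row 1:
  − 1 · |-3 4; 3 -1| = −1·(3 − 12) = 9

9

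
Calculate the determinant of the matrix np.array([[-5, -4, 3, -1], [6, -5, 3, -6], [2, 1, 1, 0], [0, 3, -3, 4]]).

Expand along row 3 (it has 1 zero):
  + (2) · M_31   where M_31 = det([-4 3 -1; -5 3 -6; 3 -3 4]) = 24
  − (1) · M_32   where M_32 = det([-5 3 -1; 6 3 -6; 0 -3 4]) = -24
  + (1) · M_33   where M_33 = det([-5 -4 -1; 6 -5 -6; 0 3 4]) = 88
det = (+1)·(2)·(24) + (-1)·(1)·(-24) + (+1)·(1)·(88) = 160

The determinant is 160.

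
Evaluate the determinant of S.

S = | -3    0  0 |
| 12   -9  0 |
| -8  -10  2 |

S is lower triangular, so det(S) is the product of the diagonal entries:
det = (-3) · (-9) · (2) = 54

|S| = 54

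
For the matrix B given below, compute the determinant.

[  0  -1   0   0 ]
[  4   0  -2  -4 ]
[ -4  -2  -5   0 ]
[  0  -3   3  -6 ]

Expand along row 1 (it has 3 zeros):
  − (-1) · M_12   where M_12 = det([4 -2 -4; -4 -5 0; 0 3 -6]) = 216
det = (-1)·(-1)·(216) = 216

216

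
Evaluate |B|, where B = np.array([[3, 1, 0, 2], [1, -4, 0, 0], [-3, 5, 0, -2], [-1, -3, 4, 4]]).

The determinant is -48.

Expand along column 3 (it has 3 zeros):
  − (4) · M_43   where M_43 = det([3 1 2; 1 -4 0; -3 5 -2]) = 12
det = (-1)·(4)·(12) = -48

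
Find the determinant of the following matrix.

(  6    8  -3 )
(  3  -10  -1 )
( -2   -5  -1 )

175

Expand along row 1:
  + 6 · |-10 -1; -5 -1| = 6·(10 − 5) = 30
  − 8 · |3 -1; -2 -1| = −8·(-3 − 2) = 40
  + (-3) · |3 -10; -2 -5| = (-3)·(-15 − 20) = 105
Sum: (30) + (40) + (105) = 175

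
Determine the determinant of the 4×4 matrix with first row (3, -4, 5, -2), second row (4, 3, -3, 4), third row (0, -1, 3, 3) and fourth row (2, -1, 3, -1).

Expand along row 3 (it has 1 zero):
  − (-1) · M_32   where M_32 = det([3 5 -2; 4 -3 4; 2 3 -1]) = -3
  + (3) · M_33   where M_33 = det([3 -4 -2; 4 3 4; 2 -1 -1]) = -25
  − (3) · M_34   where M_34 = det([3 -4 5; 4 3 -3; 2 -1 3]) = 40
det = (-1)·(-1)·(-3) + (+1)·(3)·(-25) + (-1)·(3)·(40) = -198

-198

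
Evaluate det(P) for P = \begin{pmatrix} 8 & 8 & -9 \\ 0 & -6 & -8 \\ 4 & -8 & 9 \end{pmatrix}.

Expand along column 1:
  + 8 · |-6 -8; -8 9| = 8·(-54 − 64) = -944
  + 4 · |8 -9; -6 -8| = 4·(-64 − 54) = -472
Sum: (-944) + (-472) = -1416

|P| = -1416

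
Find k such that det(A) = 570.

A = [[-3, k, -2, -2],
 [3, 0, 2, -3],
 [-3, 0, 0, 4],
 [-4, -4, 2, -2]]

Expanding along the row containing k, det(A) is linear in k: det(A) = (50)·k + (120).
Set (50)·k + (120) = 570  ⇒  (50)·k = 450  ⇒  k = 9.

k = 9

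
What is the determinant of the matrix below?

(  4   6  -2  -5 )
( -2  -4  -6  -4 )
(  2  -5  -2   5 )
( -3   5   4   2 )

Expand along row 1:
  + (4) · M_11   where M_11 = det([-4 -6 -4; -5 -2 5; 5 4 2]) = -74
  − (6) · M_12   where M_12 = det([-2 -6 -4; 2 -2 5; -3 4 2]) = 154
  + (-2) · M_13   where M_13 = det([-2 -4 -4; 2 -5 5; -3 5 2]) = 166
  − (-5) · M_14   where M_14 = det([-2 -4 -6; 2 -5 -2; -3 5 4]) = 58
det = (+1)·(4)·(-74) + (-1)·(6)·(154) + (+1)·(-2)·(166) + (-1)·(-5)·(58) = -1262

-1262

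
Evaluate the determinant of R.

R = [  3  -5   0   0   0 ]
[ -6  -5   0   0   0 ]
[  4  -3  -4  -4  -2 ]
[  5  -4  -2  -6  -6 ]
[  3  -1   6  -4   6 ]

-11160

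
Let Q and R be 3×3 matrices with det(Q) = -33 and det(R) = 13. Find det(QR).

det(QR) = -429

det(QR) = det(Q)·det(R) = (-33)·(13) = -429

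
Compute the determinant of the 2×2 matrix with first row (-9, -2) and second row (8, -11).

det = (-9)·(-11) − (-2)·8 = 99 − (-16) = 115

115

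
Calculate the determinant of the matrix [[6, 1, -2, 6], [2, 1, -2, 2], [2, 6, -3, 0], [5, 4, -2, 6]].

84

Expand along row 3 (it has 1 zero):
  + (2) · M_31   where M_31 = det([1 -2 6; 1 -2 2; 4 -2 6]) = 24
  − (6) · M_32   where M_32 = det([6 -2 6; 2 -2 2; 5 -2 6]) = -8
  + (-3) · M_33   where M_33 = det([6 1 6; 2 1 2; 5 4 6]) = 4
det = (+1)·(2)·(24) + (-1)·(6)·(-8) + (+1)·(-3)·(4) = 84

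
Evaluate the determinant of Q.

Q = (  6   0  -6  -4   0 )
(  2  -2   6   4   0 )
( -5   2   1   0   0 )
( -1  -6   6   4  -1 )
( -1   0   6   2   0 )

|Q| = 56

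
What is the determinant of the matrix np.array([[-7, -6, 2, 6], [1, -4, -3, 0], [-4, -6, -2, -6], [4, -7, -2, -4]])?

1810

Expand along row 2 (it has 1 zero):
  − (1) · M_21   where M_21 = det([-6 2 6; -6 -2 -6; -7 -2 -4]) = 48
  + (-4) · M_22   where M_22 = det([-7 2 6; -4 -2 -6; 4 -2 -4]) = 44
  − (-3) · M_23   where M_23 = det([-7 -6 6; -4 -6 -6; 4 -7 -4]) = 678
det = (-1)·(1)·(48) + (+1)·(-4)·(44) + (-1)·(-3)·(678) = 1810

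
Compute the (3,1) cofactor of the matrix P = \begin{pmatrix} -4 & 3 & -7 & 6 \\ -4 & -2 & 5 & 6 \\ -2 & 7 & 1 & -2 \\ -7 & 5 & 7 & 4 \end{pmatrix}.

Delete row 3 and column 1; the remaining 3×3 submatrix is [3 -7 6; -2 5 6; 5 7 4].
Its determinant is -566.
The cofactor carries sign (−1)^(3+1) = +1, so C_{3,1} = +(-566) = -566.

The cofactor is -566.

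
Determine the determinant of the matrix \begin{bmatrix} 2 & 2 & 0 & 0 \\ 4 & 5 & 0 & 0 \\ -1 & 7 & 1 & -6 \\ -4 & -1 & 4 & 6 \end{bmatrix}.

The matrix is block lower-triangular with a 2×2 block and a 2×2 block on the diagonal, so its determinant equals the product of the determinants of the diagonal blocks.
det of the 2×2 block = 2
det of the 2×2 block = 30
det = (2)·(30) = 60

The determinant is 60.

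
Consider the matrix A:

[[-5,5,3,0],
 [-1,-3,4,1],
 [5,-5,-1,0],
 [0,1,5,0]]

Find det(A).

det(A) = 10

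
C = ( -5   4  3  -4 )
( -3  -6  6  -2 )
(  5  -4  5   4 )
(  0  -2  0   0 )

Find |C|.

Expand along row 4 (it has 3 zeros):
  + (-2) · M_42   where M_42 = det([-5 3 -4; -3 6 -2; 5 5 4]) = 16
det = (+1)·(-2)·(16) = -32

The determinant is -32.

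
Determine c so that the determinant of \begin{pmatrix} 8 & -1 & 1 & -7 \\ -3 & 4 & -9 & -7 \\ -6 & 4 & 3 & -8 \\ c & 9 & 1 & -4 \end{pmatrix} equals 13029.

8

Expanding along the column containing c, det(M) is linear in c: det(M) = (425)·c + (9629).
Set (425)·c + (9629) = 13029  ⇒  (425)·c = 3400  ⇒  c = 8.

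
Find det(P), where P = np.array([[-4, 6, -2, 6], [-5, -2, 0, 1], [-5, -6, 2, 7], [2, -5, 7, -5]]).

det(P) = -1840

Expand along row 2 (it has 1 zero):
  − (-5) · M_21   where M_21 = det([6 -2 6; -6 2 7; -5 7 -5]) = -416
  + (-2) · M_22   where M_22 = det([-4 -2 6; -5 2 7; 2 7 -5]) = 24
  + (1) · M_24   where M_24 = det([-4 6 -2; -5 -6 2; 2 -5 7]) = 288
det = (-1)·(-5)·(-416) + (+1)·(-2)·(24) + (+1)·(1)·(288) = -1840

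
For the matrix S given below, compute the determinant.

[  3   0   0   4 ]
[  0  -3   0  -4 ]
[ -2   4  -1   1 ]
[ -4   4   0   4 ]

det(S) = 36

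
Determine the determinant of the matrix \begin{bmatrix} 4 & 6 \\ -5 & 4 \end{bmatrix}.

46

det = 4·4 − 6·(-5) = 16 − (-30) = 46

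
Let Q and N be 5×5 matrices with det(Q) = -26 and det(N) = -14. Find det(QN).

det(QN) = 364

det(QN) = det(Q)·det(N) = (-26)·(-14) = 364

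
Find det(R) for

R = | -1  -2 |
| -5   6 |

det(R) = (-1)·6 − (-2)·(-5) = -6 − 10 = -16

|R| = -16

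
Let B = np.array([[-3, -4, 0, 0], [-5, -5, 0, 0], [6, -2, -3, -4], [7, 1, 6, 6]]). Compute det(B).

B is block lower-triangular with a 2×2 block and a 2×2 block on the diagonal, so its determinant equals the product of the determinants of the diagonal blocks.
det of the 2×2 block = -5
det of the 2×2 block = 6
det = (-5)·(6) = -30

det(B) = -30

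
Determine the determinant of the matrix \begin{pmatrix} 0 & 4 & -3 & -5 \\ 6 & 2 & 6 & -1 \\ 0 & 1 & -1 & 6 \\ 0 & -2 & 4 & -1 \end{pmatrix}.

414

Expand along column 1 (it has 3 zeros):
  − (6) · M_21   where M_21 = det([4 -3 -5; 1 -1 6; -2 4 -1]) = -69
det = (-1)·(6)·(-69) = 414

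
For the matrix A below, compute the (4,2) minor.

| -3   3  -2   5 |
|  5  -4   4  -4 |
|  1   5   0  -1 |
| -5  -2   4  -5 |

Delete row 4 and column 2; the remaining 3×3 submatrix is [-3 -2 5; 5 4 -4; 1 0 -1].
Its determinant is -10.

-10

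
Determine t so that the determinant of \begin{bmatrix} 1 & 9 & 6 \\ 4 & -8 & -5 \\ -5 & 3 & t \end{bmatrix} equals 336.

Expanding along the row containing t, det(A) is linear in t: det(A) = (-44)·t + (72).
Set (-44)·t + (72) = 336  ⇒  (-44)·t = 264  ⇒  t = -6.

t = -6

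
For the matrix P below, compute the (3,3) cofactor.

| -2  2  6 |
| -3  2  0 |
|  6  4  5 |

2

Delete row 3 and column 3; the remaining 2×2 submatrix is [-2 2; -3 2].
Its determinant is (-2)·2 − 2·(-3) = 2.
The cofactor carries sign (−1)^(3+3) = +1, so C_{3,3} = +(2) = 2.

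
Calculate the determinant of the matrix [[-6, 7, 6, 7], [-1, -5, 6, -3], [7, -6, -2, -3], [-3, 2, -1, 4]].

Expand along row 1:
  + (-6) · M_11   where M_11 = det([-5 6 -3; -6 -2 -3; 2 -1 4]) = 133
  − (7) · M_12   where M_12 = det([-1 6 -3; 7 -2 -3; -3 -1 4]) = -64
  + (6) · M_13   where M_13 = det([-1 -5 -3; 7 -6 -3; -3 2 4]) = 125
  − (7) · M_14   where M_14 = det([-1 -5 6; 7 -6 -2; -3 2 -1]) = -99
det = (+1)·(-6)·(133) + (-1)·(7)·(-64) + (+1)·(6)·(125) + (-1)·(7)·(-99) = 1093

1093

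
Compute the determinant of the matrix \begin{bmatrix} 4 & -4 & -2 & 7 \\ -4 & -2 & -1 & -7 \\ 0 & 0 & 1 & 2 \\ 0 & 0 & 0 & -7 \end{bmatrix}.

The determinant is 168.

The matrix is block upper-triangular with a 2×2 block and a 2×2 block on the diagonal, so its determinant equals the product of the determinants of the diagonal blocks.
det of the 2×2 block = -24
det of the 2×2 block = -7
det = (-24)·(-7) = 168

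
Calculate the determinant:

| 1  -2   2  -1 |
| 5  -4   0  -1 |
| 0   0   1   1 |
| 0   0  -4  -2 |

The matrix is block upper-triangular with a 2×2 block and a 2×2 block on the diagonal, so its determinant equals the product of the determinants of the diagonal blocks.
det of the 2×2 block = 6
det of the 2×2 block = 2
det = (6)·(2) = 12

12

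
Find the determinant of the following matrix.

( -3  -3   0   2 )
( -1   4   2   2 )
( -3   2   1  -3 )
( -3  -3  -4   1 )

365

Expand along row 1 (it has 1 zero):
  + (-3) · M_11   where M_11 = det([4 2 2; 2 1 -3; -3 -4 1]) = -40
  − (-3) · M_12   where M_12 = det([-1 2 2; -3 1 -3; -3 -4 1]) = 65
  − (2) · M_14   where M_14 = det([-1 4 2; -3 2 1; -3 -3 -4]) = -25
det = (+1)·(-3)·(-40) + (-1)·(-3)·(65) + (-1)·(2)·(-25) = 365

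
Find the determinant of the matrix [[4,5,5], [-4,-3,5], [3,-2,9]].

The determinant is 272.

Expand along column 1:
  + 4 · |-3 5; -2 9| = 4·(-27 − (-10)) = -68
  − (-4) · |5 5; -2 9| = −(-4)·(45 − (-10)) = 220
  + 3 · |5 5; -3 5| = 3·(25 − (-15)) = 120
Sum: (-68) + (220) + (120) = 272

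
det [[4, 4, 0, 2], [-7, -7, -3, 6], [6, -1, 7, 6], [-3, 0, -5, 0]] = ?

Expand along row 4 (it has 2 zeros):
  − (-3) · M_41   where M_41 = det([4 0 2; -7 -3 6; -1 7 6]) = -344
  − (-5) · M_43   where M_43 = det([4 4 2; -7 -7 6; 6 -1 6]) = 266
det = (-1)·(-3)·(-344) + (-1)·(-5)·(266) = 298

298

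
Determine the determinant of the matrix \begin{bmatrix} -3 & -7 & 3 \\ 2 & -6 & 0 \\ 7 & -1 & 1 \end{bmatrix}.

152

Expand along column 3:
  + 3 · |2 -6; 7 -1| = 3·(-2 − (-42)) = 120
  + 1 · |-3 -7; 2 -6| = 1·(18 − (-14)) = 32
Sum: (120) + (32) = 152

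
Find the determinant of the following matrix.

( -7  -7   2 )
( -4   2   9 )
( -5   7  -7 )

Expand along column 1:
  + (-7) · |2 9; 7 -7| = (-7)·(-14 − 63) = 539
  − (-4) · |-7 2; 7 -7| = −(-4)·(49 − 14) = 140
  + (-5) · |-7 2; 2 9| = (-5)·(-63 − 4) = 335
Sum: (539) + (140) + (335) = 1014

1014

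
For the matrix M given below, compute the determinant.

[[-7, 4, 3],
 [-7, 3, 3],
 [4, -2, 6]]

Expand along row 1:
  + (-7) · |3 3; -2 6| = (-7)·(18 − (-6)) = -168
  − 4 · |-7 3; 4 6| = −4·(-42 − 12) = 216
  + 3 · |-7 3; 4 -2| = 3·(14 − 12) = 6
Sum: (-168) + (216) + (6) = 54

The determinant is 54.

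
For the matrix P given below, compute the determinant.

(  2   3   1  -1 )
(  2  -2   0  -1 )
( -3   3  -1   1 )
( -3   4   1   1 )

-9

Expand along row 2 (it has 1 zero):
  − (2) · M_21   where M_21 = det([3 1 -1; 3 -1 1; 4 1 1]) = -12
  + (-2) · M_22   where M_22 = det([2 1 -1; -3 -1 1; -3 1 1]) = 2
  + (-1) · M_24   where M_24 = det([2 3 1; -3 3 -1; -3 4 1]) = 29
det = (-1)·(2)·(-12) + (+1)·(-2)·(2) + (+1)·(-1)·(29) = -9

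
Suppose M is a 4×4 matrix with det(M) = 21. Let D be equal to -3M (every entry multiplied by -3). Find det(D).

For a 4×4 matrix, det(-3M) = (-3)^4·det(M) = 81·det(M).
det(D) = (81)·(21) = 1701

1701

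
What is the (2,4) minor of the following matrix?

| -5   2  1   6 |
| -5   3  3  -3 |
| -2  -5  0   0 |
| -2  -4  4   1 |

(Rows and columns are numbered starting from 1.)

Delete row 2 and column 4; the remaining 3×3 submatrix is [-5 2 1; -2 -5 0; -2 -4 4].
Its determinant is 114.

114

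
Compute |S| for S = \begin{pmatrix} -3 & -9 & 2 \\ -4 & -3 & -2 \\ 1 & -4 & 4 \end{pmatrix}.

det(S) = -28

Expand along column 1:
  + (-3) · |-3 -2; -4 4| = (-3)·(-12 − 8) = 60
  − (-4) · |-9 2; -4 4| = −(-4)·(-36 − (-8)) = -112
  + 1 · |-9 2; -3 -2| = 1·(18 − (-6)) = 24
Sum: (60) + (-112) + (24) = -28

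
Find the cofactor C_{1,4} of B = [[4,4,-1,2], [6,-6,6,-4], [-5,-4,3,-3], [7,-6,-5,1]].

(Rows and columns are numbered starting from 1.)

Delete row 1 and column 4; the remaining 3×3 submatrix is [6 -6 6; -5 -4 3; 7 -6 -5].
Its determinant is 600.
The cofactor carries sign (−1)^(1+4) = −1, so C_{1,4} = −(600) = -600.

The cofactor is -600.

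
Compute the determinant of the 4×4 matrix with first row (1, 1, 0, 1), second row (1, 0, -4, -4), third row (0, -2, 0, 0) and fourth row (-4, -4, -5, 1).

Expand along row 3 (it has 3 zeros):
  − (-2) · M_32   where M_32 = det([1 0 1; 1 -4 -4; -4 -5 1]) = -45
det = (-1)·(-2)·(-45) = -90

The determinant is -90.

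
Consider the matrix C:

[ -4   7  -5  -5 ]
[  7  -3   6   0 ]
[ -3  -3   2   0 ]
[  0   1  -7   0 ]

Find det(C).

det(C) = 890

Expand along column 4 (it has 3 zeros):
  − (-5) · M_14   where M_14 = det([7 -3 6; -3 -3 2; 0 1 -7]) = 178
det = (-1)·(-5)·(178) = 890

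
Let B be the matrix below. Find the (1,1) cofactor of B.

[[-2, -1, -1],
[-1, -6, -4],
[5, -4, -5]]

14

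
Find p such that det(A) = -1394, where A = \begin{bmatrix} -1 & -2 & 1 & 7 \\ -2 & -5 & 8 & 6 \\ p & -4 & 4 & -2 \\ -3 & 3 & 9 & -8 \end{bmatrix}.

6

Expanding along the column containing p, det(A) is linear in p: det(A) = (-269)·p + (220).
Set (-269)·p + (220) = -1394  ⇒  (-269)·p = -1614  ⇒  p = 6.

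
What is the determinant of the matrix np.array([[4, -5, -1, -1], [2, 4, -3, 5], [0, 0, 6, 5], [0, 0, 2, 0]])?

The matrix is block upper-triangular with a 2×2 block and a 2×2 block on the diagonal, so its determinant equals the product of the determinants of the diagonal blocks.
det of the 2×2 block = 26
det of the 2×2 block = -10
det = (26)·(-10) = -260

-260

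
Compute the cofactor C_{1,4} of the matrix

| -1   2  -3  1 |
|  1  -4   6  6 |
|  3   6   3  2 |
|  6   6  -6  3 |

Delete row 1 and column 4; the remaining 3×3 submatrix is [1 -4 6; 3 6 3; 6 6 -6].
Its determinant is -306.
The cofactor carries sign (−1)^(1+4) = −1, so C_{1,4} = −(-306) = 306.

306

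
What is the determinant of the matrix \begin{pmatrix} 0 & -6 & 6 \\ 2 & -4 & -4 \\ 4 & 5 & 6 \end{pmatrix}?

Expand along row 1:
  − (-6) · |2 -4; 4 6| = −(-6)·(12 − (-16)) = 168
  + 6 · |2 -4; 4 5| = 6·(10 − (-16)) = 156
Sum: (168) + (156) = 324

324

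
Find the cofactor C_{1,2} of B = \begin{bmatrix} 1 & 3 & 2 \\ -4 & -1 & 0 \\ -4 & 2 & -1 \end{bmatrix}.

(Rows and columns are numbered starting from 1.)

The cofactor is -4.

Delete row 1 and column 2; the remaining 2×2 submatrix is [-4 0; -4 -1].
Its determinant is (-4)·(-1) − 0·(-4) = 4.
The cofactor carries sign (−1)^(1+2) = −1, so C_{1,2} = −(4) = -4.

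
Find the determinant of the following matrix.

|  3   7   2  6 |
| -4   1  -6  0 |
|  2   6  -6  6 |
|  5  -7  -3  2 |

-1010

Expand along row 2 (it has 1 zero):
  − (-4) · M_21   where M_21 = det([7 2 6; 6 -6 6; -7 -3 2]) = -426
  + (1) · M_22   where M_22 = det([3 2 6; 2 -6 6; 5 -3 2]) = 214
  − (-6) · M_23   where M_23 = det([3 7 6; 2 6 6; 5 -7 2]) = 80
det = (-1)·(-4)·(-426) + (+1)·(1)·(214) + (-1)·(-6)·(80) = -1010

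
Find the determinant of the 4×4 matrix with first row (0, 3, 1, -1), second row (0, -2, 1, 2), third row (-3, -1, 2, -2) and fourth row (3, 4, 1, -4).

99

Expand along column 1 (it has 2 zeros):
  + (-3) · M_31   where M_31 = det([3 1 -1; -2 1 2; 4 1 -4]) = -12
  − (3) · M_41   where M_41 = det([3 1 -1; -2 1 2; -1 2 -2]) = -21
det = (+1)·(-3)·(-12) + (-1)·(3)·(-21) = 99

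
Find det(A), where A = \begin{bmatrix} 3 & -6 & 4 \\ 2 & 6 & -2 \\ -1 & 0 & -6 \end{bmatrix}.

The determinant is -168.

Expand along column 2:
  − (-6) · |2 -2; -1 -6| = −(-6)·(-12 − 2) = -84
  + 6 · |3 4; -1 -6| = 6·(-18 − (-4)) = -84
Sum: (-84) + (-84) = -168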